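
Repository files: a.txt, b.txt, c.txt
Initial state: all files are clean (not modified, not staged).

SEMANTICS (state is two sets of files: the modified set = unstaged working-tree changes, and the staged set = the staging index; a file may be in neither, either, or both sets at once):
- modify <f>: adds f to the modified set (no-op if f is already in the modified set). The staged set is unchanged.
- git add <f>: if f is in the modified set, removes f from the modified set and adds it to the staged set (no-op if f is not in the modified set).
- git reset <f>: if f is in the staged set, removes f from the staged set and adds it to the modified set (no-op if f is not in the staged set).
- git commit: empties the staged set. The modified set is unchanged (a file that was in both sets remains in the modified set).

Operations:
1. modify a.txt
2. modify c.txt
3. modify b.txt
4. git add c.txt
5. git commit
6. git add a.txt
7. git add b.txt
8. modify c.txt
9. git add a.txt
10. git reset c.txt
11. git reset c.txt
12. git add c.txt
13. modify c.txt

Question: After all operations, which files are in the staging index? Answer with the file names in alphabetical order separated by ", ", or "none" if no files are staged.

Answer: a.txt, b.txt, c.txt

Derivation:
After op 1 (modify a.txt): modified={a.txt} staged={none}
After op 2 (modify c.txt): modified={a.txt, c.txt} staged={none}
After op 3 (modify b.txt): modified={a.txt, b.txt, c.txt} staged={none}
After op 4 (git add c.txt): modified={a.txt, b.txt} staged={c.txt}
After op 5 (git commit): modified={a.txt, b.txt} staged={none}
After op 6 (git add a.txt): modified={b.txt} staged={a.txt}
After op 7 (git add b.txt): modified={none} staged={a.txt, b.txt}
After op 8 (modify c.txt): modified={c.txt} staged={a.txt, b.txt}
After op 9 (git add a.txt): modified={c.txt} staged={a.txt, b.txt}
After op 10 (git reset c.txt): modified={c.txt} staged={a.txt, b.txt}
After op 11 (git reset c.txt): modified={c.txt} staged={a.txt, b.txt}
After op 12 (git add c.txt): modified={none} staged={a.txt, b.txt, c.txt}
After op 13 (modify c.txt): modified={c.txt} staged={a.txt, b.txt, c.txt}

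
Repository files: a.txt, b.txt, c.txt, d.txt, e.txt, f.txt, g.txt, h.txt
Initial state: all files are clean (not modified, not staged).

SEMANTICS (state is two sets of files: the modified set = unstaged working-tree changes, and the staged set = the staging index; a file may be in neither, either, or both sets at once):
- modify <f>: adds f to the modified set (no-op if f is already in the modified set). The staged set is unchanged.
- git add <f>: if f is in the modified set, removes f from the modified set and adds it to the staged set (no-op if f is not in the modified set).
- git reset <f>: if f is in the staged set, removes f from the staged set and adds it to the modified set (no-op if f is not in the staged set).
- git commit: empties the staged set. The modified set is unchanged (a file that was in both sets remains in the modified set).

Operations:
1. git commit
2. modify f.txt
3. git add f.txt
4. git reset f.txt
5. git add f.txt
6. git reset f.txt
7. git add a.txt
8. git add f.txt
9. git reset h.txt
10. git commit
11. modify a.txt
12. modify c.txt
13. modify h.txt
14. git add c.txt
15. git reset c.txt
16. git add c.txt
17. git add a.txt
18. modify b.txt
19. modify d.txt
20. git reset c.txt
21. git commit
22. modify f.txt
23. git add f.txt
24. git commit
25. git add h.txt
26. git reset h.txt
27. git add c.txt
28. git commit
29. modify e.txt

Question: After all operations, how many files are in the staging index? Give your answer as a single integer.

After op 1 (git commit): modified={none} staged={none}
After op 2 (modify f.txt): modified={f.txt} staged={none}
After op 3 (git add f.txt): modified={none} staged={f.txt}
After op 4 (git reset f.txt): modified={f.txt} staged={none}
After op 5 (git add f.txt): modified={none} staged={f.txt}
After op 6 (git reset f.txt): modified={f.txt} staged={none}
After op 7 (git add a.txt): modified={f.txt} staged={none}
After op 8 (git add f.txt): modified={none} staged={f.txt}
After op 9 (git reset h.txt): modified={none} staged={f.txt}
After op 10 (git commit): modified={none} staged={none}
After op 11 (modify a.txt): modified={a.txt} staged={none}
After op 12 (modify c.txt): modified={a.txt, c.txt} staged={none}
After op 13 (modify h.txt): modified={a.txt, c.txt, h.txt} staged={none}
After op 14 (git add c.txt): modified={a.txt, h.txt} staged={c.txt}
After op 15 (git reset c.txt): modified={a.txt, c.txt, h.txt} staged={none}
After op 16 (git add c.txt): modified={a.txt, h.txt} staged={c.txt}
After op 17 (git add a.txt): modified={h.txt} staged={a.txt, c.txt}
After op 18 (modify b.txt): modified={b.txt, h.txt} staged={a.txt, c.txt}
After op 19 (modify d.txt): modified={b.txt, d.txt, h.txt} staged={a.txt, c.txt}
After op 20 (git reset c.txt): modified={b.txt, c.txt, d.txt, h.txt} staged={a.txt}
After op 21 (git commit): modified={b.txt, c.txt, d.txt, h.txt} staged={none}
After op 22 (modify f.txt): modified={b.txt, c.txt, d.txt, f.txt, h.txt} staged={none}
After op 23 (git add f.txt): modified={b.txt, c.txt, d.txt, h.txt} staged={f.txt}
After op 24 (git commit): modified={b.txt, c.txt, d.txt, h.txt} staged={none}
After op 25 (git add h.txt): modified={b.txt, c.txt, d.txt} staged={h.txt}
After op 26 (git reset h.txt): modified={b.txt, c.txt, d.txt, h.txt} staged={none}
After op 27 (git add c.txt): modified={b.txt, d.txt, h.txt} staged={c.txt}
After op 28 (git commit): modified={b.txt, d.txt, h.txt} staged={none}
After op 29 (modify e.txt): modified={b.txt, d.txt, e.txt, h.txt} staged={none}
Final staged set: {none} -> count=0

Answer: 0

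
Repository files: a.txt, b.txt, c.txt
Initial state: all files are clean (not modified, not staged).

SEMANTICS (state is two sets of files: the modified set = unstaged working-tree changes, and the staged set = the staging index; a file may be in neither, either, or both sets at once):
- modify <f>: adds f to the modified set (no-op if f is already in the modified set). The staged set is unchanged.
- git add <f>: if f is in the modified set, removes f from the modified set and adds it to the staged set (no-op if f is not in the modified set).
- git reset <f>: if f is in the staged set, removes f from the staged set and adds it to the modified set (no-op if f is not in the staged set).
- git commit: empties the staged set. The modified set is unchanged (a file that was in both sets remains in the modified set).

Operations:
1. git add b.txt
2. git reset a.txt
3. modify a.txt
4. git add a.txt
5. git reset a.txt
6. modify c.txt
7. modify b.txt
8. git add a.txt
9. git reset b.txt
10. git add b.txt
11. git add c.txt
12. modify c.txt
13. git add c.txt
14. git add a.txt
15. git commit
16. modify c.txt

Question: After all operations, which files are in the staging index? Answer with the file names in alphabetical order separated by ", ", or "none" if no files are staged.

Answer: none

Derivation:
After op 1 (git add b.txt): modified={none} staged={none}
After op 2 (git reset a.txt): modified={none} staged={none}
After op 3 (modify a.txt): modified={a.txt} staged={none}
After op 4 (git add a.txt): modified={none} staged={a.txt}
After op 5 (git reset a.txt): modified={a.txt} staged={none}
After op 6 (modify c.txt): modified={a.txt, c.txt} staged={none}
After op 7 (modify b.txt): modified={a.txt, b.txt, c.txt} staged={none}
After op 8 (git add a.txt): modified={b.txt, c.txt} staged={a.txt}
After op 9 (git reset b.txt): modified={b.txt, c.txt} staged={a.txt}
After op 10 (git add b.txt): modified={c.txt} staged={a.txt, b.txt}
After op 11 (git add c.txt): modified={none} staged={a.txt, b.txt, c.txt}
After op 12 (modify c.txt): modified={c.txt} staged={a.txt, b.txt, c.txt}
After op 13 (git add c.txt): modified={none} staged={a.txt, b.txt, c.txt}
After op 14 (git add a.txt): modified={none} staged={a.txt, b.txt, c.txt}
After op 15 (git commit): modified={none} staged={none}
After op 16 (modify c.txt): modified={c.txt} staged={none}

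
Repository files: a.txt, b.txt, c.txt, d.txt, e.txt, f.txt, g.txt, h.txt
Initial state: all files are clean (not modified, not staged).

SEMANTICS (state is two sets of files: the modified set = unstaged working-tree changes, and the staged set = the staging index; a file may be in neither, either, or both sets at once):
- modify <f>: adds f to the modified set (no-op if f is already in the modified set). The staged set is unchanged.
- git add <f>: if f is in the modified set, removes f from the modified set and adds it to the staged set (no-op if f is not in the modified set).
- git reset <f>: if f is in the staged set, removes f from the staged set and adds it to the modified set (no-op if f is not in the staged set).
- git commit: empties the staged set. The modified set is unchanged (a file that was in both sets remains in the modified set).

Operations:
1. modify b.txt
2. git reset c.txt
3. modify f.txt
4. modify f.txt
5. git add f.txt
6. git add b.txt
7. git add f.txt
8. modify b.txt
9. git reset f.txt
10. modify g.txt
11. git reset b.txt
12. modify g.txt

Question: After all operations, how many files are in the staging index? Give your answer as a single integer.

Answer: 0

Derivation:
After op 1 (modify b.txt): modified={b.txt} staged={none}
After op 2 (git reset c.txt): modified={b.txt} staged={none}
After op 3 (modify f.txt): modified={b.txt, f.txt} staged={none}
After op 4 (modify f.txt): modified={b.txt, f.txt} staged={none}
After op 5 (git add f.txt): modified={b.txt} staged={f.txt}
After op 6 (git add b.txt): modified={none} staged={b.txt, f.txt}
After op 7 (git add f.txt): modified={none} staged={b.txt, f.txt}
After op 8 (modify b.txt): modified={b.txt} staged={b.txt, f.txt}
After op 9 (git reset f.txt): modified={b.txt, f.txt} staged={b.txt}
After op 10 (modify g.txt): modified={b.txt, f.txt, g.txt} staged={b.txt}
After op 11 (git reset b.txt): modified={b.txt, f.txt, g.txt} staged={none}
After op 12 (modify g.txt): modified={b.txt, f.txt, g.txt} staged={none}
Final staged set: {none} -> count=0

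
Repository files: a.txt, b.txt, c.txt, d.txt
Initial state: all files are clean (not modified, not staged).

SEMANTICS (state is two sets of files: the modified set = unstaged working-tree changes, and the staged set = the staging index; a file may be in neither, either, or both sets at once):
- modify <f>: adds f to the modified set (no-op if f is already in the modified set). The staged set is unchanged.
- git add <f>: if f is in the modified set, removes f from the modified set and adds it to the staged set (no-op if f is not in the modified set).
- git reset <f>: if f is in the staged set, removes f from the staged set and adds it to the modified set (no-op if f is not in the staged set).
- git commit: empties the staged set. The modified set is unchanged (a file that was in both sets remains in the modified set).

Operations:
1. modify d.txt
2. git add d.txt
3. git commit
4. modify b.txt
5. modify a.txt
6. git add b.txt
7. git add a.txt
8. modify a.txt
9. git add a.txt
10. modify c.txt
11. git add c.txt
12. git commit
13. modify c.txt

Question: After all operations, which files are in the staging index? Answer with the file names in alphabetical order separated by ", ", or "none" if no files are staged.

After op 1 (modify d.txt): modified={d.txt} staged={none}
After op 2 (git add d.txt): modified={none} staged={d.txt}
After op 3 (git commit): modified={none} staged={none}
After op 4 (modify b.txt): modified={b.txt} staged={none}
After op 5 (modify a.txt): modified={a.txt, b.txt} staged={none}
After op 6 (git add b.txt): modified={a.txt} staged={b.txt}
After op 7 (git add a.txt): modified={none} staged={a.txt, b.txt}
After op 8 (modify a.txt): modified={a.txt} staged={a.txt, b.txt}
After op 9 (git add a.txt): modified={none} staged={a.txt, b.txt}
After op 10 (modify c.txt): modified={c.txt} staged={a.txt, b.txt}
After op 11 (git add c.txt): modified={none} staged={a.txt, b.txt, c.txt}
After op 12 (git commit): modified={none} staged={none}
After op 13 (modify c.txt): modified={c.txt} staged={none}

Answer: none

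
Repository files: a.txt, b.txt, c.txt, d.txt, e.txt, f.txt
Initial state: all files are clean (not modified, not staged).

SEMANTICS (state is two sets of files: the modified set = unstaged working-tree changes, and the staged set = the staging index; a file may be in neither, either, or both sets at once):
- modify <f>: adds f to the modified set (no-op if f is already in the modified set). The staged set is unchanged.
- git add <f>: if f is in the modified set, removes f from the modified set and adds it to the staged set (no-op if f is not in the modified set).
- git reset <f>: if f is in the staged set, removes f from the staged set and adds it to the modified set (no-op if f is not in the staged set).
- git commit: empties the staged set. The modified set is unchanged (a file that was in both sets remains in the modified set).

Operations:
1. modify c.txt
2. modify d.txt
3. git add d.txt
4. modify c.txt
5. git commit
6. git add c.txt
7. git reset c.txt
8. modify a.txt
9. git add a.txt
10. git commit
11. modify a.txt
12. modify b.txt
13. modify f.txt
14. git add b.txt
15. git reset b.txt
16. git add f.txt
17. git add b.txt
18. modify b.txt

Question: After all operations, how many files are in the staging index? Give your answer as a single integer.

Answer: 2

Derivation:
After op 1 (modify c.txt): modified={c.txt} staged={none}
After op 2 (modify d.txt): modified={c.txt, d.txt} staged={none}
After op 3 (git add d.txt): modified={c.txt} staged={d.txt}
After op 4 (modify c.txt): modified={c.txt} staged={d.txt}
After op 5 (git commit): modified={c.txt} staged={none}
After op 6 (git add c.txt): modified={none} staged={c.txt}
After op 7 (git reset c.txt): modified={c.txt} staged={none}
After op 8 (modify a.txt): modified={a.txt, c.txt} staged={none}
After op 9 (git add a.txt): modified={c.txt} staged={a.txt}
After op 10 (git commit): modified={c.txt} staged={none}
After op 11 (modify a.txt): modified={a.txt, c.txt} staged={none}
After op 12 (modify b.txt): modified={a.txt, b.txt, c.txt} staged={none}
After op 13 (modify f.txt): modified={a.txt, b.txt, c.txt, f.txt} staged={none}
After op 14 (git add b.txt): modified={a.txt, c.txt, f.txt} staged={b.txt}
After op 15 (git reset b.txt): modified={a.txt, b.txt, c.txt, f.txt} staged={none}
After op 16 (git add f.txt): modified={a.txt, b.txt, c.txt} staged={f.txt}
After op 17 (git add b.txt): modified={a.txt, c.txt} staged={b.txt, f.txt}
After op 18 (modify b.txt): modified={a.txt, b.txt, c.txt} staged={b.txt, f.txt}
Final staged set: {b.txt, f.txt} -> count=2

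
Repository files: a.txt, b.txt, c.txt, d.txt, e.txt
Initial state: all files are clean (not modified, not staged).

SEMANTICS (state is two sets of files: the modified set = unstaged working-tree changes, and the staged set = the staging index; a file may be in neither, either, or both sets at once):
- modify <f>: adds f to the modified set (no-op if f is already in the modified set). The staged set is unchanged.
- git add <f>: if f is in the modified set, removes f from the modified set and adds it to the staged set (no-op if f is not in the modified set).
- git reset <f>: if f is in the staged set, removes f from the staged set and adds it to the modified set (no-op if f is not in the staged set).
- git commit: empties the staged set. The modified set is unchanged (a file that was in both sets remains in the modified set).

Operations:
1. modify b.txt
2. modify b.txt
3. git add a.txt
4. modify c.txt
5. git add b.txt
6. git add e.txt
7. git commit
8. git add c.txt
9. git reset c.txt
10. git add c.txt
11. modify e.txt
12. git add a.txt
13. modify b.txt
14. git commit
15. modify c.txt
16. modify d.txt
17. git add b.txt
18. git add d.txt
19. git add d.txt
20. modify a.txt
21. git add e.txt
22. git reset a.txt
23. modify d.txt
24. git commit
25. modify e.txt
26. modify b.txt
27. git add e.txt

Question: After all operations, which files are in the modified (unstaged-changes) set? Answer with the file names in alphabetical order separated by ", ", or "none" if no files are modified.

Answer: a.txt, b.txt, c.txt, d.txt

Derivation:
After op 1 (modify b.txt): modified={b.txt} staged={none}
After op 2 (modify b.txt): modified={b.txt} staged={none}
After op 3 (git add a.txt): modified={b.txt} staged={none}
After op 4 (modify c.txt): modified={b.txt, c.txt} staged={none}
After op 5 (git add b.txt): modified={c.txt} staged={b.txt}
After op 6 (git add e.txt): modified={c.txt} staged={b.txt}
After op 7 (git commit): modified={c.txt} staged={none}
After op 8 (git add c.txt): modified={none} staged={c.txt}
After op 9 (git reset c.txt): modified={c.txt} staged={none}
After op 10 (git add c.txt): modified={none} staged={c.txt}
After op 11 (modify e.txt): modified={e.txt} staged={c.txt}
After op 12 (git add a.txt): modified={e.txt} staged={c.txt}
After op 13 (modify b.txt): modified={b.txt, e.txt} staged={c.txt}
After op 14 (git commit): modified={b.txt, e.txt} staged={none}
After op 15 (modify c.txt): modified={b.txt, c.txt, e.txt} staged={none}
After op 16 (modify d.txt): modified={b.txt, c.txt, d.txt, e.txt} staged={none}
After op 17 (git add b.txt): modified={c.txt, d.txt, e.txt} staged={b.txt}
After op 18 (git add d.txt): modified={c.txt, e.txt} staged={b.txt, d.txt}
After op 19 (git add d.txt): modified={c.txt, e.txt} staged={b.txt, d.txt}
After op 20 (modify a.txt): modified={a.txt, c.txt, e.txt} staged={b.txt, d.txt}
After op 21 (git add e.txt): modified={a.txt, c.txt} staged={b.txt, d.txt, e.txt}
After op 22 (git reset a.txt): modified={a.txt, c.txt} staged={b.txt, d.txt, e.txt}
After op 23 (modify d.txt): modified={a.txt, c.txt, d.txt} staged={b.txt, d.txt, e.txt}
After op 24 (git commit): modified={a.txt, c.txt, d.txt} staged={none}
After op 25 (modify e.txt): modified={a.txt, c.txt, d.txt, e.txt} staged={none}
After op 26 (modify b.txt): modified={a.txt, b.txt, c.txt, d.txt, e.txt} staged={none}
After op 27 (git add e.txt): modified={a.txt, b.txt, c.txt, d.txt} staged={e.txt}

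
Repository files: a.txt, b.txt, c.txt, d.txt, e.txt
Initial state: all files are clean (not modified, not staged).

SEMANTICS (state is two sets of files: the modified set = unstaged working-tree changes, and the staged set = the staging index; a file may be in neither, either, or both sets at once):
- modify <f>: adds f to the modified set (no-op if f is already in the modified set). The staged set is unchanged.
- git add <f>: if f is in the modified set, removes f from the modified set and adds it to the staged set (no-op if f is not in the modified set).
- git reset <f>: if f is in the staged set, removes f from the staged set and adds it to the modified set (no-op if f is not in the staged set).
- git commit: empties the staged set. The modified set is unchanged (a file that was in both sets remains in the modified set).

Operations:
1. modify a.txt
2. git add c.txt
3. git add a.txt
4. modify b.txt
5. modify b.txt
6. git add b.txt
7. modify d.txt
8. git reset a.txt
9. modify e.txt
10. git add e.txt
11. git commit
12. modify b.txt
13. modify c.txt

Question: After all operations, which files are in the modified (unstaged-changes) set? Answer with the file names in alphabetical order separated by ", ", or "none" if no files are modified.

Answer: a.txt, b.txt, c.txt, d.txt

Derivation:
After op 1 (modify a.txt): modified={a.txt} staged={none}
After op 2 (git add c.txt): modified={a.txt} staged={none}
After op 3 (git add a.txt): modified={none} staged={a.txt}
After op 4 (modify b.txt): modified={b.txt} staged={a.txt}
After op 5 (modify b.txt): modified={b.txt} staged={a.txt}
After op 6 (git add b.txt): modified={none} staged={a.txt, b.txt}
After op 7 (modify d.txt): modified={d.txt} staged={a.txt, b.txt}
After op 8 (git reset a.txt): modified={a.txt, d.txt} staged={b.txt}
After op 9 (modify e.txt): modified={a.txt, d.txt, e.txt} staged={b.txt}
After op 10 (git add e.txt): modified={a.txt, d.txt} staged={b.txt, e.txt}
After op 11 (git commit): modified={a.txt, d.txt} staged={none}
After op 12 (modify b.txt): modified={a.txt, b.txt, d.txt} staged={none}
After op 13 (modify c.txt): modified={a.txt, b.txt, c.txt, d.txt} staged={none}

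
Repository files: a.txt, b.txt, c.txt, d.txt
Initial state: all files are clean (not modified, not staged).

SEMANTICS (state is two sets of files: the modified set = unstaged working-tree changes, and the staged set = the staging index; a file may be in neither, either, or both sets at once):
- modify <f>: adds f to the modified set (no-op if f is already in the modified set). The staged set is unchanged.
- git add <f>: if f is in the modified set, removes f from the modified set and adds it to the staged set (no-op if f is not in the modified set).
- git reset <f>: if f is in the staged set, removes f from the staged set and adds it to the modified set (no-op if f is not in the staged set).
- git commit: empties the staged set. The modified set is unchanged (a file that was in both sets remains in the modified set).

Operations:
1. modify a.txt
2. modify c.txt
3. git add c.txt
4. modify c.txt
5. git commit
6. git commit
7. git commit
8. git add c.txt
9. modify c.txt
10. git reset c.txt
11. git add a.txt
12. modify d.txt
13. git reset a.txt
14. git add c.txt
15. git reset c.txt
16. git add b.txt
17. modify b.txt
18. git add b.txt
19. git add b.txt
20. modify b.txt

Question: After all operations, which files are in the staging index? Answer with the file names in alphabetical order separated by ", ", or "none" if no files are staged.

After op 1 (modify a.txt): modified={a.txt} staged={none}
After op 2 (modify c.txt): modified={a.txt, c.txt} staged={none}
After op 3 (git add c.txt): modified={a.txt} staged={c.txt}
After op 4 (modify c.txt): modified={a.txt, c.txt} staged={c.txt}
After op 5 (git commit): modified={a.txt, c.txt} staged={none}
After op 6 (git commit): modified={a.txt, c.txt} staged={none}
After op 7 (git commit): modified={a.txt, c.txt} staged={none}
After op 8 (git add c.txt): modified={a.txt} staged={c.txt}
After op 9 (modify c.txt): modified={a.txt, c.txt} staged={c.txt}
After op 10 (git reset c.txt): modified={a.txt, c.txt} staged={none}
After op 11 (git add a.txt): modified={c.txt} staged={a.txt}
After op 12 (modify d.txt): modified={c.txt, d.txt} staged={a.txt}
After op 13 (git reset a.txt): modified={a.txt, c.txt, d.txt} staged={none}
After op 14 (git add c.txt): modified={a.txt, d.txt} staged={c.txt}
After op 15 (git reset c.txt): modified={a.txt, c.txt, d.txt} staged={none}
After op 16 (git add b.txt): modified={a.txt, c.txt, d.txt} staged={none}
After op 17 (modify b.txt): modified={a.txt, b.txt, c.txt, d.txt} staged={none}
After op 18 (git add b.txt): modified={a.txt, c.txt, d.txt} staged={b.txt}
After op 19 (git add b.txt): modified={a.txt, c.txt, d.txt} staged={b.txt}
After op 20 (modify b.txt): modified={a.txt, b.txt, c.txt, d.txt} staged={b.txt}

Answer: b.txt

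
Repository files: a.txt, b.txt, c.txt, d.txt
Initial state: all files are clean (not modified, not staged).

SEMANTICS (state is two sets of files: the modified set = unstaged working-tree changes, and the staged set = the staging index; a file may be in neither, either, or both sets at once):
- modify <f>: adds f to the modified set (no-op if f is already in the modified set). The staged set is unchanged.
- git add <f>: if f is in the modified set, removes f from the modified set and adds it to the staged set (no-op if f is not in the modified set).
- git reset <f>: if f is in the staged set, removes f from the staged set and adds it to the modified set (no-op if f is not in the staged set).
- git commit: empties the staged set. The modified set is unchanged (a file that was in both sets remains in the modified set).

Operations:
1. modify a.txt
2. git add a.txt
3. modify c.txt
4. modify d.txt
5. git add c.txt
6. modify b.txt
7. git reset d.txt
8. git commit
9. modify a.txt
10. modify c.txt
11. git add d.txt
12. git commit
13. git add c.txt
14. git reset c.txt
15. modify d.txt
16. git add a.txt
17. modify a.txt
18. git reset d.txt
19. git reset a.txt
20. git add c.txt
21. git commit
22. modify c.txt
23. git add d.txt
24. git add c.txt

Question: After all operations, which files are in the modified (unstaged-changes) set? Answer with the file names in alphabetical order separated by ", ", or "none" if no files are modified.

After op 1 (modify a.txt): modified={a.txt} staged={none}
After op 2 (git add a.txt): modified={none} staged={a.txt}
After op 3 (modify c.txt): modified={c.txt} staged={a.txt}
After op 4 (modify d.txt): modified={c.txt, d.txt} staged={a.txt}
After op 5 (git add c.txt): modified={d.txt} staged={a.txt, c.txt}
After op 6 (modify b.txt): modified={b.txt, d.txt} staged={a.txt, c.txt}
After op 7 (git reset d.txt): modified={b.txt, d.txt} staged={a.txt, c.txt}
After op 8 (git commit): modified={b.txt, d.txt} staged={none}
After op 9 (modify a.txt): modified={a.txt, b.txt, d.txt} staged={none}
After op 10 (modify c.txt): modified={a.txt, b.txt, c.txt, d.txt} staged={none}
After op 11 (git add d.txt): modified={a.txt, b.txt, c.txt} staged={d.txt}
After op 12 (git commit): modified={a.txt, b.txt, c.txt} staged={none}
After op 13 (git add c.txt): modified={a.txt, b.txt} staged={c.txt}
After op 14 (git reset c.txt): modified={a.txt, b.txt, c.txt} staged={none}
After op 15 (modify d.txt): modified={a.txt, b.txt, c.txt, d.txt} staged={none}
After op 16 (git add a.txt): modified={b.txt, c.txt, d.txt} staged={a.txt}
After op 17 (modify a.txt): modified={a.txt, b.txt, c.txt, d.txt} staged={a.txt}
After op 18 (git reset d.txt): modified={a.txt, b.txt, c.txt, d.txt} staged={a.txt}
After op 19 (git reset a.txt): modified={a.txt, b.txt, c.txt, d.txt} staged={none}
After op 20 (git add c.txt): modified={a.txt, b.txt, d.txt} staged={c.txt}
After op 21 (git commit): modified={a.txt, b.txt, d.txt} staged={none}
After op 22 (modify c.txt): modified={a.txt, b.txt, c.txt, d.txt} staged={none}
After op 23 (git add d.txt): modified={a.txt, b.txt, c.txt} staged={d.txt}
After op 24 (git add c.txt): modified={a.txt, b.txt} staged={c.txt, d.txt}

Answer: a.txt, b.txt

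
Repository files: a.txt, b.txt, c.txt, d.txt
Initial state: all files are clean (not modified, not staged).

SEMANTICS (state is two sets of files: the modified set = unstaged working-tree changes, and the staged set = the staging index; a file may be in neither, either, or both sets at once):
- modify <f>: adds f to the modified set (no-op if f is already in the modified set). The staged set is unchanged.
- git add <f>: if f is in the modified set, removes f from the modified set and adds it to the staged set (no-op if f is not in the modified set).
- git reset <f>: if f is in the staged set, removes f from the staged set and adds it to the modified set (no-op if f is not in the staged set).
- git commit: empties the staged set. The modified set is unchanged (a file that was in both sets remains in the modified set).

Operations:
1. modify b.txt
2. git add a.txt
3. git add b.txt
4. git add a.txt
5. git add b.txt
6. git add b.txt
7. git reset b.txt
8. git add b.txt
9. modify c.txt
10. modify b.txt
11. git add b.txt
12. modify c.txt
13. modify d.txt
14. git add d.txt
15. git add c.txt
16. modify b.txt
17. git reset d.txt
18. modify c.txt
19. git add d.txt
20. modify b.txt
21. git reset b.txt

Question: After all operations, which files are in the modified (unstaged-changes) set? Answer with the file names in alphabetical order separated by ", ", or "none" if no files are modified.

Answer: b.txt, c.txt

Derivation:
After op 1 (modify b.txt): modified={b.txt} staged={none}
After op 2 (git add a.txt): modified={b.txt} staged={none}
After op 3 (git add b.txt): modified={none} staged={b.txt}
After op 4 (git add a.txt): modified={none} staged={b.txt}
After op 5 (git add b.txt): modified={none} staged={b.txt}
After op 6 (git add b.txt): modified={none} staged={b.txt}
After op 7 (git reset b.txt): modified={b.txt} staged={none}
After op 8 (git add b.txt): modified={none} staged={b.txt}
After op 9 (modify c.txt): modified={c.txt} staged={b.txt}
After op 10 (modify b.txt): modified={b.txt, c.txt} staged={b.txt}
After op 11 (git add b.txt): modified={c.txt} staged={b.txt}
After op 12 (modify c.txt): modified={c.txt} staged={b.txt}
After op 13 (modify d.txt): modified={c.txt, d.txt} staged={b.txt}
After op 14 (git add d.txt): modified={c.txt} staged={b.txt, d.txt}
After op 15 (git add c.txt): modified={none} staged={b.txt, c.txt, d.txt}
After op 16 (modify b.txt): modified={b.txt} staged={b.txt, c.txt, d.txt}
After op 17 (git reset d.txt): modified={b.txt, d.txt} staged={b.txt, c.txt}
After op 18 (modify c.txt): modified={b.txt, c.txt, d.txt} staged={b.txt, c.txt}
After op 19 (git add d.txt): modified={b.txt, c.txt} staged={b.txt, c.txt, d.txt}
After op 20 (modify b.txt): modified={b.txt, c.txt} staged={b.txt, c.txt, d.txt}
After op 21 (git reset b.txt): modified={b.txt, c.txt} staged={c.txt, d.txt}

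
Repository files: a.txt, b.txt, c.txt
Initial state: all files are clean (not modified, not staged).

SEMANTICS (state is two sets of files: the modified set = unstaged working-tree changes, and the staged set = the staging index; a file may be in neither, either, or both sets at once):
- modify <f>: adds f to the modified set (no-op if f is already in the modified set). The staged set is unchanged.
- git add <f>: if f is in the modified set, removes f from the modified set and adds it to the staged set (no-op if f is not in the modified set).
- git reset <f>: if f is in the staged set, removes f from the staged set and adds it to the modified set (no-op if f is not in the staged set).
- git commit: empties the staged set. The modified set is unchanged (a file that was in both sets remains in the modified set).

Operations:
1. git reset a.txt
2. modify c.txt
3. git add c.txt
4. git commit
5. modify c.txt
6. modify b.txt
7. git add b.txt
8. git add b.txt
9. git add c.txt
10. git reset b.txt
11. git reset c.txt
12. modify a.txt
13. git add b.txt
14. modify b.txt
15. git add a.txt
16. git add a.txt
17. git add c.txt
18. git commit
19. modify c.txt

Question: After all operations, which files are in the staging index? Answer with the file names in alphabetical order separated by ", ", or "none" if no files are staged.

Answer: none

Derivation:
After op 1 (git reset a.txt): modified={none} staged={none}
After op 2 (modify c.txt): modified={c.txt} staged={none}
After op 3 (git add c.txt): modified={none} staged={c.txt}
After op 4 (git commit): modified={none} staged={none}
After op 5 (modify c.txt): modified={c.txt} staged={none}
After op 6 (modify b.txt): modified={b.txt, c.txt} staged={none}
After op 7 (git add b.txt): modified={c.txt} staged={b.txt}
After op 8 (git add b.txt): modified={c.txt} staged={b.txt}
After op 9 (git add c.txt): modified={none} staged={b.txt, c.txt}
After op 10 (git reset b.txt): modified={b.txt} staged={c.txt}
After op 11 (git reset c.txt): modified={b.txt, c.txt} staged={none}
After op 12 (modify a.txt): modified={a.txt, b.txt, c.txt} staged={none}
After op 13 (git add b.txt): modified={a.txt, c.txt} staged={b.txt}
After op 14 (modify b.txt): modified={a.txt, b.txt, c.txt} staged={b.txt}
After op 15 (git add a.txt): modified={b.txt, c.txt} staged={a.txt, b.txt}
After op 16 (git add a.txt): modified={b.txt, c.txt} staged={a.txt, b.txt}
After op 17 (git add c.txt): modified={b.txt} staged={a.txt, b.txt, c.txt}
After op 18 (git commit): modified={b.txt} staged={none}
After op 19 (modify c.txt): modified={b.txt, c.txt} staged={none}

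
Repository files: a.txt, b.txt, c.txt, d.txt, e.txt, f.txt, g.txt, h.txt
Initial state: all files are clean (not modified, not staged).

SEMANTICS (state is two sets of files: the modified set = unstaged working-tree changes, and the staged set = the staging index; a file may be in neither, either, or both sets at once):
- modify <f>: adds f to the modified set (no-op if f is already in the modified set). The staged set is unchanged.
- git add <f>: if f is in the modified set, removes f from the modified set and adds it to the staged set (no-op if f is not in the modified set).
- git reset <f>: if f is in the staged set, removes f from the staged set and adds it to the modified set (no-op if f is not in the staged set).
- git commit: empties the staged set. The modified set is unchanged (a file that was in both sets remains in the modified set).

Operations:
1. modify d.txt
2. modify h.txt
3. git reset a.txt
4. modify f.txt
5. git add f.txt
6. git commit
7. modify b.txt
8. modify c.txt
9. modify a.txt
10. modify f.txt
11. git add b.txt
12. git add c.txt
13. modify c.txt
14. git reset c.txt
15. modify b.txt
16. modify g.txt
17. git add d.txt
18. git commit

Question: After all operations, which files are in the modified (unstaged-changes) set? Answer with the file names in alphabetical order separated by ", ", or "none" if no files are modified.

After op 1 (modify d.txt): modified={d.txt} staged={none}
After op 2 (modify h.txt): modified={d.txt, h.txt} staged={none}
After op 3 (git reset a.txt): modified={d.txt, h.txt} staged={none}
After op 4 (modify f.txt): modified={d.txt, f.txt, h.txt} staged={none}
After op 5 (git add f.txt): modified={d.txt, h.txt} staged={f.txt}
After op 6 (git commit): modified={d.txt, h.txt} staged={none}
After op 7 (modify b.txt): modified={b.txt, d.txt, h.txt} staged={none}
After op 8 (modify c.txt): modified={b.txt, c.txt, d.txt, h.txt} staged={none}
After op 9 (modify a.txt): modified={a.txt, b.txt, c.txt, d.txt, h.txt} staged={none}
After op 10 (modify f.txt): modified={a.txt, b.txt, c.txt, d.txt, f.txt, h.txt} staged={none}
After op 11 (git add b.txt): modified={a.txt, c.txt, d.txt, f.txt, h.txt} staged={b.txt}
After op 12 (git add c.txt): modified={a.txt, d.txt, f.txt, h.txt} staged={b.txt, c.txt}
After op 13 (modify c.txt): modified={a.txt, c.txt, d.txt, f.txt, h.txt} staged={b.txt, c.txt}
After op 14 (git reset c.txt): modified={a.txt, c.txt, d.txt, f.txt, h.txt} staged={b.txt}
After op 15 (modify b.txt): modified={a.txt, b.txt, c.txt, d.txt, f.txt, h.txt} staged={b.txt}
After op 16 (modify g.txt): modified={a.txt, b.txt, c.txt, d.txt, f.txt, g.txt, h.txt} staged={b.txt}
After op 17 (git add d.txt): modified={a.txt, b.txt, c.txt, f.txt, g.txt, h.txt} staged={b.txt, d.txt}
After op 18 (git commit): modified={a.txt, b.txt, c.txt, f.txt, g.txt, h.txt} staged={none}

Answer: a.txt, b.txt, c.txt, f.txt, g.txt, h.txt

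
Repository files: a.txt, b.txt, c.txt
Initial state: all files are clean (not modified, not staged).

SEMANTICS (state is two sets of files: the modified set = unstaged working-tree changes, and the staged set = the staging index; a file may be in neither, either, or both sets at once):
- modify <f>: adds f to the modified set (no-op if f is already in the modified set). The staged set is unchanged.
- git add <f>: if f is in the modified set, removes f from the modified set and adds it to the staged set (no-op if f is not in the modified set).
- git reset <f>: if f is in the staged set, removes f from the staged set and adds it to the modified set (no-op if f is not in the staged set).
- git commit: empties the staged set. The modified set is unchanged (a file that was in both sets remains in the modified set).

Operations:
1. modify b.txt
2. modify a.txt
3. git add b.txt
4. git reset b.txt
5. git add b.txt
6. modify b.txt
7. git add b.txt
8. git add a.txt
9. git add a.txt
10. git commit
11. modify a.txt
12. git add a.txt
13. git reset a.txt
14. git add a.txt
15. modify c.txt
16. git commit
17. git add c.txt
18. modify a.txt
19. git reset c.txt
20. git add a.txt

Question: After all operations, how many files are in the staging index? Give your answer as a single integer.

After op 1 (modify b.txt): modified={b.txt} staged={none}
After op 2 (modify a.txt): modified={a.txt, b.txt} staged={none}
After op 3 (git add b.txt): modified={a.txt} staged={b.txt}
After op 4 (git reset b.txt): modified={a.txt, b.txt} staged={none}
After op 5 (git add b.txt): modified={a.txt} staged={b.txt}
After op 6 (modify b.txt): modified={a.txt, b.txt} staged={b.txt}
After op 7 (git add b.txt): modified={a.txt} staged={b.txt}
After op 8 (git add a.txt): modified={none} staged={a.txt, b.txt}
After op 9 (git add a.txt): modified={none} staged={a.txt, b.txt}
After op 10 (git commit): modified={none} staged={none}
After op 11 (modify a.txt): modified={a.txt} staged={none}
After op 12 (git add a.txt): modified={none} staged={a.txt}
After op 13 (git reset a.txt): modified={a.txt} staged={none}
After op 14 (git add a.txt): modified={none} staged={a.txt}
After op 15 (modify c.txt): modified={c.txt} staged={a.txt}
After op 16 (git commit): modified={c.txt} staged={none}
After op 17 (git add c.txt): modified={none} staged={c.txt}
After op 18 (modify a.txt): modified={a.txt} staged={c.txt}
After op 19 (git reset c.txt): modified={a.txt, c.txt} staged={none}
After op 20 (git add a.txt): modified={c.txt} staged={a.txt}
Final staged set: {a.txt} -> count=1

Answer: 1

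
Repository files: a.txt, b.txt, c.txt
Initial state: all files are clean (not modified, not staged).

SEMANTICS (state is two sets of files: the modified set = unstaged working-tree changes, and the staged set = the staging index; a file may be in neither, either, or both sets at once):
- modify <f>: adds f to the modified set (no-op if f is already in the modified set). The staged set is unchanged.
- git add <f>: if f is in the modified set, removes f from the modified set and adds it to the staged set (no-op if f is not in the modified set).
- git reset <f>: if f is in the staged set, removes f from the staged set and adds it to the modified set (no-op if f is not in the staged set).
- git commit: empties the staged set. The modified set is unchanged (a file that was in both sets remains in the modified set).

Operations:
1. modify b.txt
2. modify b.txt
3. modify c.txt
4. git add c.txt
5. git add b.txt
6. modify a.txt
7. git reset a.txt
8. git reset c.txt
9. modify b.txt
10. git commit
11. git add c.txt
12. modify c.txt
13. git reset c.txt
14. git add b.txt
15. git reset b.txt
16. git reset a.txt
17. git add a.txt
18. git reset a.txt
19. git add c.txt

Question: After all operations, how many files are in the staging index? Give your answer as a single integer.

After op 1 (modify b.txt): modified={b.txt} staged={none}
After op 2 (modify b.txt): modified={b.txt} staged={none}
After op 3 (modify c.txt): modified={b.txt, c.txt} staged={none}
After op 4 (git add c.txt): modified={b.txt} staged={c.txt}
After op 5 (git add b.txt): modified={none} staged={b.txt, c.txt}
After op 6 (modify a.txt): modified={a.txt} staged={b.txt, c.txt}
After op 7 (git reset a.txt): modified={a.txt} staged={b.txt, c.txt}
After op 8 (git reset c.txt): modified={a.txt, c.txt} staged={b.txt}
After op 9 (modify b.txt): modified={a.txt, b.txt, c.txt} staged={b.txt}
After op 10 (git commit): modified={a.txt, b.txt, c.txt} staged={none}
After op 11 (git add c.txt): modified={a.txt, b.txt} staged={c.txt}
After op 12 (modify c.txt): modified={a.txt, b.txt, c.txt} staged={c.txt}
After op 13 (git reset c.txt): modified={a.txt, b.txt, c.txt} staged={none}
After op 14 (git add b.txt): modified={a.txt, c.txt} staged={b.txt}
After op 15 (git reset b.txt): modified={a.txt, b.txt, c.txt} staged={none}
After op 16 (git reset a.txt): modified={a.txt, b.txt, c.txt} staged={none}
After op 17 (git add a.txt): modified={b.txt, c.txt} staged={a.txt}
After op 18 (git reset a.txt): modified={a.txt, b.txt, c.txt} staged={none}
After op 19 (git add c.txt): modified={a.txt, b.txt} staged={c.txt}
Final staged set: {c.txt} -> count=1

Answer: 1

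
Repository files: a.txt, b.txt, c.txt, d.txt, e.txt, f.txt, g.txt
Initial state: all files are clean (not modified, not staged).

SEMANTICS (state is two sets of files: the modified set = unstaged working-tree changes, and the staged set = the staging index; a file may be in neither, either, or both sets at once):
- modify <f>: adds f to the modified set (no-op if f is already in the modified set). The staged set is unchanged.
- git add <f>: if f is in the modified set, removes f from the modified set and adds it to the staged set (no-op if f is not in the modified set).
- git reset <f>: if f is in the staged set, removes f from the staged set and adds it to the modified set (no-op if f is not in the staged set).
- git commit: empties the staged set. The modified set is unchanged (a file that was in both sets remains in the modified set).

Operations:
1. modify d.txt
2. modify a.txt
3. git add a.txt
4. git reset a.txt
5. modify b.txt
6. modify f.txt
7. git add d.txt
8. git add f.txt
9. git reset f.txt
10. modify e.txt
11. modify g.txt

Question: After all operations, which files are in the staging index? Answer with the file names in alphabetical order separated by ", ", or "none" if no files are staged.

Answer: d.txt

Derivation:
After op 1 (modify d.txt): modified={d.txt} staged={none}
After op 2 (modify a.txt): modified={a.txt, d.txt} staged={none}
After op 3 (git add a.txt): modified={d.txt} staged={a.txt}
After op 4 (git reset a.txt): modified={a.txt, d.txt} staged={none}
After op 5 (modify b.txt): modified={a.txt, b.txt, d.txt} staged={none}
After op 6 (modify f.txt): modified={a.txt, b.txt, d.txt, f.txt} staged={none}
After op 7 (git add d.txt): modified={a.txt, b.txt, f.txt} staged={d.txt}
After op 8 (git add f.txt): modified={a.txt, b.txt} staged={d.txt, f.txt}
After op 9 (git reset f.txt): modified={a.txt, b.txt, f.txt} staged={d.txt}
After op 10 (modify e.txt): modified={a.txt, b.txt, e.txt, f.txt} staged={d.txt}
After op 11 (modify g.txt): modified={a.txt, b.txt, e.txt, f.txt, g.txt} staged={d.txt}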